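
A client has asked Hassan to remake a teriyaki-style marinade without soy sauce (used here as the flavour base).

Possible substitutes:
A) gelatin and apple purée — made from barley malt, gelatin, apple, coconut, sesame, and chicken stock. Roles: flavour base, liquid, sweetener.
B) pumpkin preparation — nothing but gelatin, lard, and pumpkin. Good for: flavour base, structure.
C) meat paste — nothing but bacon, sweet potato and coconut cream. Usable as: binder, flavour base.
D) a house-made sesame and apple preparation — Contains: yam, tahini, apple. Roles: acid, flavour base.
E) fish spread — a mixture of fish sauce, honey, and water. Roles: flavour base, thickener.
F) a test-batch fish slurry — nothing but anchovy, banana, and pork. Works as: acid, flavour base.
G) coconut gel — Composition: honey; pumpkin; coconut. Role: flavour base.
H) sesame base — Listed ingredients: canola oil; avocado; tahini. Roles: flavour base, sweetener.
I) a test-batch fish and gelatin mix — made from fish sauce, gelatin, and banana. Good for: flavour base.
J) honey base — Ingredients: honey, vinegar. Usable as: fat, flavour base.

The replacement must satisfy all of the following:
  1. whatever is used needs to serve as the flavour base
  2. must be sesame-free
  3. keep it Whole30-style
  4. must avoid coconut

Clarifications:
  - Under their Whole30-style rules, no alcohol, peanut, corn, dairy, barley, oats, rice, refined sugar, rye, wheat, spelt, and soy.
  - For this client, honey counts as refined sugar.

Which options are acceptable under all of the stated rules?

B, F, I

A: has barley malt, so not Whole30-style; has coconut, so not coconut-free (and 1 more) — out
B: no sesame, no coconut — keep
C: has coconut cream, so not coconut-free — no
D: has tahini, so not sesame-free — no
E: has honey, so not Whole30-style — reject
F: nothing on the exclusion list — valid
G: has honey, so not Whole30-style; has coconut, so not coconut-free — no
H: has tahini, so not sesame-free — no
I: only fish sauce, gelatin, and banana; none excluded — keep
J: has honey, so not Whole30-style — out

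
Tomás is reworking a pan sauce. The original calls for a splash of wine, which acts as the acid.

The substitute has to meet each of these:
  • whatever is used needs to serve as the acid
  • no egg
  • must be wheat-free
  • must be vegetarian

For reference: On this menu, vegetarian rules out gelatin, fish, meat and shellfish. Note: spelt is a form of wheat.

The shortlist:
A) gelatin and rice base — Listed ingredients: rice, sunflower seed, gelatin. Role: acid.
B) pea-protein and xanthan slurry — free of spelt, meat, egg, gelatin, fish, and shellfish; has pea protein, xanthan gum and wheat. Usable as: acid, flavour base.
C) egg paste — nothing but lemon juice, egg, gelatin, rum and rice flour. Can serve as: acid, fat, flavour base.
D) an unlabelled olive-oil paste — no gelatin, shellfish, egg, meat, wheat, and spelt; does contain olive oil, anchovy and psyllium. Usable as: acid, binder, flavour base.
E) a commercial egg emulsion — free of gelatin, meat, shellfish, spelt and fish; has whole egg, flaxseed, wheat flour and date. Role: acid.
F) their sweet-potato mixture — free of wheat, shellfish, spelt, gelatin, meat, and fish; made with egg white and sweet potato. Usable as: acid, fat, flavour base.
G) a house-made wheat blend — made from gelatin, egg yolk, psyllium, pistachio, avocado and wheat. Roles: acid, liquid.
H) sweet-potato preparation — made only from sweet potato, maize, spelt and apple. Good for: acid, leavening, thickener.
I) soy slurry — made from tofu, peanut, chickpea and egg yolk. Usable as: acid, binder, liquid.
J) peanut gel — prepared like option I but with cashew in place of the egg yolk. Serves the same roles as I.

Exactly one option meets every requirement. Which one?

A: has gelatin, so not vegetarian — reject
B: has wheat, so not wheat-free — reject
C: has gelatin, so not vegetarian; has egg, so not egg-free — out
D: has anchovy, so not vegetarian — reject
E: has wheat flour, so not wheat-free; has whole egg, so not egg-free — out
F: has egg white, so not egg-free — reject
G: has gelatin, so not vegetarian; has wheat, so not wheat-free (and 1 more) — out
H: has spelt, so not wheat-free — out
I: has egg yolk, so not egg-free — no
J: peanut and tofu etc. — none of it excluded — valid

J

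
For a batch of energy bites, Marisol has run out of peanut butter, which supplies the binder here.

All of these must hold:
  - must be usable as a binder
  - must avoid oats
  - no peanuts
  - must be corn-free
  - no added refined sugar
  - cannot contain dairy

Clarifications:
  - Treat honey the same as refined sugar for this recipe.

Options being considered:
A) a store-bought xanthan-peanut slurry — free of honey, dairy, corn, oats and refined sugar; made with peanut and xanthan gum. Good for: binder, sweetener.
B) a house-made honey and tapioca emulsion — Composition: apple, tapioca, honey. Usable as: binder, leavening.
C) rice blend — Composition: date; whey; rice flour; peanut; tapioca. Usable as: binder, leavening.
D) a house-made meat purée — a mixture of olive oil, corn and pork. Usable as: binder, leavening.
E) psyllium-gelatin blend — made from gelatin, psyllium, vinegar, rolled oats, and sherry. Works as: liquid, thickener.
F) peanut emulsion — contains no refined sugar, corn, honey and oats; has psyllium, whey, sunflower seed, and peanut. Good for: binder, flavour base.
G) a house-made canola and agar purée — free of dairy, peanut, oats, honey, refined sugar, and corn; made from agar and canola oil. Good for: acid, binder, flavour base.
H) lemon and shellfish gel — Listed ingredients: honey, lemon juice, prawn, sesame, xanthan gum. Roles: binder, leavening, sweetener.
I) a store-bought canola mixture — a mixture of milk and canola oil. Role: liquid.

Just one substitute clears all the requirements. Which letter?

G

A: has peanut, so not peanut-free — reject
B: has honey, so not no-added-sugar — reject
C: has peanut, so not peanut-free; has whey, so not dairy-free — reject
D: has corn, so not corn-free — reject
E: not usable as a binder; has rolled oats, so not oat-free — no
F: has peanut, so not peanut-free; has whey, so not dairy-free — out
G: works as a binder, no corn, no peanut — OK
H: has honey, so not no-added-sugar — out
I: not usable as a binder; has milk, so not dairy-free — no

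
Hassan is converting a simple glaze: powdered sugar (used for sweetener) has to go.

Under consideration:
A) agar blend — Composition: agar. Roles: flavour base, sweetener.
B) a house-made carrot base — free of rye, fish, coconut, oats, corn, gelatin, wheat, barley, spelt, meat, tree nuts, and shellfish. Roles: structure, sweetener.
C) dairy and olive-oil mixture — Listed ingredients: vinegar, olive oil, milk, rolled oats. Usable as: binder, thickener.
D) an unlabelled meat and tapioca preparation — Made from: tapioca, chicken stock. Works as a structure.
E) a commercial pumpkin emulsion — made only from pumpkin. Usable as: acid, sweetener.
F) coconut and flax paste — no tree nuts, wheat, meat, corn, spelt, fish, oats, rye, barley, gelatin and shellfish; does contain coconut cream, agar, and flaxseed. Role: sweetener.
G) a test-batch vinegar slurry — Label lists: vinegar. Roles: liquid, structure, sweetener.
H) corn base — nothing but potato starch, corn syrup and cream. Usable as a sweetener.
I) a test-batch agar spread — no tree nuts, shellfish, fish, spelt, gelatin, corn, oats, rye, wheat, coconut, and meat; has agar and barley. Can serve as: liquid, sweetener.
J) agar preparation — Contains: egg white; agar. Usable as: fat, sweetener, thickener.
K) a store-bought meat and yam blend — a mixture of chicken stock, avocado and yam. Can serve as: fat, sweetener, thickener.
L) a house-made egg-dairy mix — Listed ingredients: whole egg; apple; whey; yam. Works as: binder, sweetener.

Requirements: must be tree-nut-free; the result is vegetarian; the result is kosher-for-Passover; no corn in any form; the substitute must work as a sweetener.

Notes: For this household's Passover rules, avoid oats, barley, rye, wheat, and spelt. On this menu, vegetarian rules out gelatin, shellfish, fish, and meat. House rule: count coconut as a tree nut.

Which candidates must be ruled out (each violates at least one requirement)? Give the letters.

C, D, F, H, I, K

A: only agar; none excluded — keep
B: tree-nut-free, vegetarian — OK
C: not usable as a sweetener; has rolled oats, so not kosher-for-Passover — out
D: not usable as a sweetener; has chicken stock, so not vegetarian — no
E: no corn, vegetarian — OK
F: has coconut cream, so not tree-nut-free — no
G: only vinegar; none excluded — valid
H: has corn syrup, so not corn-free — out
I: has barley, so not kosher-for-Passover — out
J: every rule checks out — valid
K: has chicken stock, so not vegetarian — reject
L: works as a sweetener, vegetarian, kosher-for-Passover — keep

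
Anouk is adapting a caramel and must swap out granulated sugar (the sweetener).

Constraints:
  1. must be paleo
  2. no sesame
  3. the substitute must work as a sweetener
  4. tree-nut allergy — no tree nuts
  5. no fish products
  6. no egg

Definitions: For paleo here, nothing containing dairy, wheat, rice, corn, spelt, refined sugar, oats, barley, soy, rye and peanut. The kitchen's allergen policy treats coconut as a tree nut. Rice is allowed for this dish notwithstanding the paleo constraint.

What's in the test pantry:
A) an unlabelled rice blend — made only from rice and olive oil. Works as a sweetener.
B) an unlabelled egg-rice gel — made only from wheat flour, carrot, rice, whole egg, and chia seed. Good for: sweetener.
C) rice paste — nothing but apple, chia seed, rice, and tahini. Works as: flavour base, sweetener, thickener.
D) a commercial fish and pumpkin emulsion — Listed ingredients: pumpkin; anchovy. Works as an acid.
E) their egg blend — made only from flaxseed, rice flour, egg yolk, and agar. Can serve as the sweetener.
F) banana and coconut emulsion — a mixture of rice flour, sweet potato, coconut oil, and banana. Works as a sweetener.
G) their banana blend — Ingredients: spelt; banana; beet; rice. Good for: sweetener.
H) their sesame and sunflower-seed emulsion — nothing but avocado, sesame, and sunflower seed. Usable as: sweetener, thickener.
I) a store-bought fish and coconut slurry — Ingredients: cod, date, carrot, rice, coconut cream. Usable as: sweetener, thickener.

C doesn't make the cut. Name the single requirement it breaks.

usable as a sweetener: satisfied
paleo: satisfied
sesame-free: has tahini — fails
fish-free: satisfied
egg-free: satisfied
tree-nut-free: satisfied

sesame-free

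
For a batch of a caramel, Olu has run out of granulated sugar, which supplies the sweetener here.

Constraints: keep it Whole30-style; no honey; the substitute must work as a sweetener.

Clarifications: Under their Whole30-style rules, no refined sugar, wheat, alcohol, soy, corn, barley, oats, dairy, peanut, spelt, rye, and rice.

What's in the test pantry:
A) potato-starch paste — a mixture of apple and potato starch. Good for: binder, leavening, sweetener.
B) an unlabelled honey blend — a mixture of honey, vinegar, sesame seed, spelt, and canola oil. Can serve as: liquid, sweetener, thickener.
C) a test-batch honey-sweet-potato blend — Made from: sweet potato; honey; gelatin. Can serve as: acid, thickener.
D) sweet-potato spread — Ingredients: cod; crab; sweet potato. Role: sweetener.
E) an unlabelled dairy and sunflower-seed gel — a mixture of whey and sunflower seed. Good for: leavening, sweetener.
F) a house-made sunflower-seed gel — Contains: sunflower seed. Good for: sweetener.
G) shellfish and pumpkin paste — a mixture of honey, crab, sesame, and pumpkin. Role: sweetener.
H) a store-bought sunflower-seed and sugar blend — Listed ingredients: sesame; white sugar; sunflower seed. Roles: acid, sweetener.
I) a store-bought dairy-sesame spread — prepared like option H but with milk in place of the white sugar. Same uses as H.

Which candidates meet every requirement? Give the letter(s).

A, D, F

A: Whole30-style, no honey — keep
B: has spelt, so not Whole30-style; has honey, so not honey-free — no
C: not usable as a sweetener; has honey, so not honey-free — no
D: only cod, crab and sweet potato; none excluded — OK
E: has whey, so not Whole30-style — no
F: all constraints satisfied — OK
G: has honey, so not honey-free — no
H: has white sugar, so not Whole30-style — reject
I: has milk, so not Whole30-style — out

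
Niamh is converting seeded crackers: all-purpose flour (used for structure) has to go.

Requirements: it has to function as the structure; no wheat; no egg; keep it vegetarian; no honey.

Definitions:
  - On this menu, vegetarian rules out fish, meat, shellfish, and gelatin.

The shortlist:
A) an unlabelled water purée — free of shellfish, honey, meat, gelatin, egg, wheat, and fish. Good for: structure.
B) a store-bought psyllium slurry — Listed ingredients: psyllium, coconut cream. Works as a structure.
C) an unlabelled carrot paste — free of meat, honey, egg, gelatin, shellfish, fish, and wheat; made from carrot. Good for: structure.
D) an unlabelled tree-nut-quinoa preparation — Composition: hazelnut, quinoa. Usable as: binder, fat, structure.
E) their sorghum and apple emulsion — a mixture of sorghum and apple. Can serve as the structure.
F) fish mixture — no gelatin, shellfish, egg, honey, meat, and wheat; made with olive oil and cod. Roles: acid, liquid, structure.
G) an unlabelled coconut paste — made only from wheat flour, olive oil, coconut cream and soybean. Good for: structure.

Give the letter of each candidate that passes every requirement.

A: works as a structure, vegetarian, no wheat — OK
B: only coconut cream and psyllium; none excluded — valid
C: works as a structure, vegetarian, no wheat — keep
D: no wheat, no egg — OK
E: works as a structure, no honey, no wheat — OK
F: has cod, so not vegetarian — out
G: has wheat flour, so not wheat-free — out

A, B, C, D, E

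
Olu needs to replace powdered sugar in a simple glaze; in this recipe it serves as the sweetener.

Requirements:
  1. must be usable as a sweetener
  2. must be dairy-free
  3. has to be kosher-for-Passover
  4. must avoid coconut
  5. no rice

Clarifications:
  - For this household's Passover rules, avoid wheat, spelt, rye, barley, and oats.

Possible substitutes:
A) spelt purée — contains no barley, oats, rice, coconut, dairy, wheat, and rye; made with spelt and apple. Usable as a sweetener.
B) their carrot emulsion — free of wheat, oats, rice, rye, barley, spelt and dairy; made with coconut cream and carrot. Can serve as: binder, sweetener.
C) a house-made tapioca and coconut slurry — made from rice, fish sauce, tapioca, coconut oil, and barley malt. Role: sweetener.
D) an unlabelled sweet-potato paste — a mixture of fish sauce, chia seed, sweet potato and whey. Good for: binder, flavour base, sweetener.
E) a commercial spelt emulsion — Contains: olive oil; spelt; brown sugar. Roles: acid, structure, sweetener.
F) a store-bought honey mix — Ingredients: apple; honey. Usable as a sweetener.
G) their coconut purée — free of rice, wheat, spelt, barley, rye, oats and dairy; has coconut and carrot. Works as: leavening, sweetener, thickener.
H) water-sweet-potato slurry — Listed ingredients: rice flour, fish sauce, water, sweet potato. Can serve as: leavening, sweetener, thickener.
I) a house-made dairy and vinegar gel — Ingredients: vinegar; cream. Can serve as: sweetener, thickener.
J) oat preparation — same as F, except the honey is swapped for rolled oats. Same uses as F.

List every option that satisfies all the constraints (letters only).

A: has spelt, so not kosher-for-Passover — no
B: has coconut cream, so not coconut-free — reject
C: has barley malt, so not kosher-for-Passover; has coconut oil, so not coconut-free (and 1 more) — reject
D: has whey, so not dairy-free — reject
E: has spelt, so not kosher-for-Passover — no
F: only honey and apple; none excluded — valid
G: has coconut, so not coconut-free — no
H: has rice flour, so not rice-free — out
I: has cream, so not dairy-free — out
J: has rolled oats, so not kosher-for-Passover — out

F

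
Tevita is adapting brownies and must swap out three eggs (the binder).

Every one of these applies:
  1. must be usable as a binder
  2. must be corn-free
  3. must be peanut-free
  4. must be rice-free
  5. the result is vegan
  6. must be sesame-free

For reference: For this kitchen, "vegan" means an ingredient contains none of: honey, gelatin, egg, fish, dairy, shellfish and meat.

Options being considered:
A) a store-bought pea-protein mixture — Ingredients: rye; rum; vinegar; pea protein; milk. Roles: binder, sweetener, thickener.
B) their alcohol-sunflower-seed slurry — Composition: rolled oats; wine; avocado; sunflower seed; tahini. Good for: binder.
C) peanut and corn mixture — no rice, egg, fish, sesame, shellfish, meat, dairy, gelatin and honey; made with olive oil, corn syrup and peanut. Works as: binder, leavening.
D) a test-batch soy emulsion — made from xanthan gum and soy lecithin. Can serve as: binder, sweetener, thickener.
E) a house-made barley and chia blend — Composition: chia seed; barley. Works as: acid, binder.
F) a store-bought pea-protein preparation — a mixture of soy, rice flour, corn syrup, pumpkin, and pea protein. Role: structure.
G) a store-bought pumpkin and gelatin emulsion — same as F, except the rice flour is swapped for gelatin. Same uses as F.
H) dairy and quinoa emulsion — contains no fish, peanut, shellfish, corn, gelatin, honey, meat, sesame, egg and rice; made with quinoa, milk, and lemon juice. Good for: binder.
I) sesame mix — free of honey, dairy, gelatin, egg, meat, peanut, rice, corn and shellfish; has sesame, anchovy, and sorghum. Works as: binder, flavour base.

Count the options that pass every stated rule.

2

A: has milk, so not vegan — out
B: has tahini, so not sesame-free — no
C: has corn syrup, so not corn-free; has peanut, so not peanut-free — no
D: only soy lecithin and xanthan gum; none excluded — valid
E: works as a binder, no corn, no sesame — valid
F: not usable as a binder; has corn syrup, so not corn-free (and 1 more) — reject
G: not usable as a binder; has gelatin, so not vegan (and 1 more) — out
H: has milk, so not vegan — no
I: has anchovy, so not vegan; has sesame, so not sesame-free — no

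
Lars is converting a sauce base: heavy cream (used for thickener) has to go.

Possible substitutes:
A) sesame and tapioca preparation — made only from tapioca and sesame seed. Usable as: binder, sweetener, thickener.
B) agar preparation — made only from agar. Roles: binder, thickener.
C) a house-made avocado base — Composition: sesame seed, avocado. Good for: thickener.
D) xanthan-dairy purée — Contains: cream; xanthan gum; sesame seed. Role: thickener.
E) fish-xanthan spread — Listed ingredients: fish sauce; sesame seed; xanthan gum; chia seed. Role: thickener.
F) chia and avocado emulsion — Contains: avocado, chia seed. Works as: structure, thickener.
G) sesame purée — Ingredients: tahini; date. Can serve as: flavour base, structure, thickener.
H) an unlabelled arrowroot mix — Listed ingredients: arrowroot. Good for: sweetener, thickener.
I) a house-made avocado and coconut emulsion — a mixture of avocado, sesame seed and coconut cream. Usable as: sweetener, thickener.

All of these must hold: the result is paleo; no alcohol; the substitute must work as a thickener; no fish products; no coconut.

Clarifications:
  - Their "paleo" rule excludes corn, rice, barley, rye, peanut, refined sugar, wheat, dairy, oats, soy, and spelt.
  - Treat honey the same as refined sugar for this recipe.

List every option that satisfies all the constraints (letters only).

A: paleo, no coconut — OK
B: paleo, no fish — OK
C: only sesame seed and avocado; none excluded — keep
D: has cream, so not paleo — reject
E: has fish sauce, so not fish-free — no
F: no fish, paleo — valid
G: works as a thickener, no fish, no alcohol — valid
H: paleo, no coconut — OK
I: has coconut cream, so not coconut-free — out

A, B, C, F, G, H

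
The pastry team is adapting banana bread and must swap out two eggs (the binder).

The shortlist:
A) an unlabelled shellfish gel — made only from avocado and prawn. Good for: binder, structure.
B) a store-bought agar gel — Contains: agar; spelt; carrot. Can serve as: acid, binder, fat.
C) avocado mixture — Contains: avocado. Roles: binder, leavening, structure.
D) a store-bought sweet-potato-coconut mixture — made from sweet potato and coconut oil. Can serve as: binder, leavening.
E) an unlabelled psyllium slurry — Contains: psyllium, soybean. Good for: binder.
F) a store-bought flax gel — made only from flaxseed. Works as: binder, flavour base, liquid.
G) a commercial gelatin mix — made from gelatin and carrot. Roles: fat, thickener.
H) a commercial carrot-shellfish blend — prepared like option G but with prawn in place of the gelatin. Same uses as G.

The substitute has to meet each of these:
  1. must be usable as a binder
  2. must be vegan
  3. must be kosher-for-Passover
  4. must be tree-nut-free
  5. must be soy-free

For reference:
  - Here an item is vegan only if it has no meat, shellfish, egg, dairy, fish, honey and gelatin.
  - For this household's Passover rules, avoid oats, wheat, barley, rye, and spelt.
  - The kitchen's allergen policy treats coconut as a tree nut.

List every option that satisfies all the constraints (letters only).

A: has prawn, so not vegan — out
B: has spelt, so not kosher-for-Passover — reject
C: all constraints satisfied — valid
D: has coconut oil, so not tree-nut-free — out
E: has soybean, so not soy-free — out
F: vegan, tree-nut-free — OK
G: not usable as a binder; has gelatin, so not vegan — reject
H: not usable as a binder; has prawn, so not vegan — no

C, F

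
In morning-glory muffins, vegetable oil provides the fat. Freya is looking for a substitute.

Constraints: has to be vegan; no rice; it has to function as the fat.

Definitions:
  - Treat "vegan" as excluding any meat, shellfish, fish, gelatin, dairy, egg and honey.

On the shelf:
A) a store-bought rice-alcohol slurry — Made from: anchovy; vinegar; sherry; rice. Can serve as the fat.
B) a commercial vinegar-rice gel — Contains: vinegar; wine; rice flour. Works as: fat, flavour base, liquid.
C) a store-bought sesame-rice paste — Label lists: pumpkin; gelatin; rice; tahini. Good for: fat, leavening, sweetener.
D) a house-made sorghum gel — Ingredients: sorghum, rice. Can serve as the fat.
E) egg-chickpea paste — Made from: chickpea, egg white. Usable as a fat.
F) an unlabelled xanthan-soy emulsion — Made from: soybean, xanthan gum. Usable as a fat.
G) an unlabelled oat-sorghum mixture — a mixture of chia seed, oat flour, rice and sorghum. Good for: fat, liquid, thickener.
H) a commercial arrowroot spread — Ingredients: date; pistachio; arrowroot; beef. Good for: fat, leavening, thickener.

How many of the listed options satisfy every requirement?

A: has anchovy, so not vegan; has rice, so not rice-free — no
B: has rice flour, so not rice-free — out
C: has gelatin, so not vegan; has rice, so not rice-free — out
D: has rice, so not rice-free — out
E: has egg white, so not vegan — out
F: vegan, no rice — keep
G: has rice, so not rice-free — reject
H: has beef, so not vegan — reject

1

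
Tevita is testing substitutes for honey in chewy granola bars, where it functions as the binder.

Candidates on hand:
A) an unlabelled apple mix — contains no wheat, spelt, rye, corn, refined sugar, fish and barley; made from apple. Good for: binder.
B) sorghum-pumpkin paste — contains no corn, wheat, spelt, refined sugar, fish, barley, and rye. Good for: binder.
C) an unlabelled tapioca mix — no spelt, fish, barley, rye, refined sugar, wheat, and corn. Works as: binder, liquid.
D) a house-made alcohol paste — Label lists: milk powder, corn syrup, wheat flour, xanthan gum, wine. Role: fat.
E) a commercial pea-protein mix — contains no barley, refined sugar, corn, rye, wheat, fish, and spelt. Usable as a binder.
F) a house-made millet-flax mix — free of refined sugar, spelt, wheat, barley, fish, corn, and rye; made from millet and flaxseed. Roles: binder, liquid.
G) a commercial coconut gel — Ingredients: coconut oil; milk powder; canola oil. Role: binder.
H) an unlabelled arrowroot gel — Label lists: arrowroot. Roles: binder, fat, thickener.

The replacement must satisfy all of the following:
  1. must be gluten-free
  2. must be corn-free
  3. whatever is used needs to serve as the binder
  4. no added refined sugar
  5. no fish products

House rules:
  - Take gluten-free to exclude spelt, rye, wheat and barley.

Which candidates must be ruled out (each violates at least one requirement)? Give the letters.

A: nothing on the exclusion list — keep
B: nothing on the exclusion list — OK
C: works as a binder, no corn, gluten-free — keep
D: not usable as a binder; has wheat flour, so not gluten-free (and 1 more) — out
E: works as a binder, no refined sugar, no corn — valid
F: every rule checks out — OK
G: gluten-free, no fish — valid
H: works as a binder, no corn, no fish — keep

D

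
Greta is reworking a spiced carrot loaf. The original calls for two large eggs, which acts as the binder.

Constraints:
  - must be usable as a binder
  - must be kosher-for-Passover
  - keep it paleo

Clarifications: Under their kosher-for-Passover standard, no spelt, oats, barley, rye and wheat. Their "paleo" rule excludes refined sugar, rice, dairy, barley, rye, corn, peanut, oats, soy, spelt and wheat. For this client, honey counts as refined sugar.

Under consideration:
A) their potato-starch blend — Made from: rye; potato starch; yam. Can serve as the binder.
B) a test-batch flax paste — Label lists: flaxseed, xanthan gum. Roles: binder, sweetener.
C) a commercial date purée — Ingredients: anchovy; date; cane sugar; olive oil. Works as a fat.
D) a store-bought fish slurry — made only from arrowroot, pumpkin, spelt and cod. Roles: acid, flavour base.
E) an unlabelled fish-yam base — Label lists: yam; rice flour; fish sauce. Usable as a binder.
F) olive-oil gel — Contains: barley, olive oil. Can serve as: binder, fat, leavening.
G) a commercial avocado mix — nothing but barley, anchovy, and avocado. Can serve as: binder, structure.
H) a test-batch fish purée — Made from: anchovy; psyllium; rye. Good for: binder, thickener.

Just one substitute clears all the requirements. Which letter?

B

A: has rye, so not kosher-for-Passover; has rye, so not paleo — no
B: all constraints satisfied — valid
C: not usable as a binder; has cane sugar, so not paleo — no
D: not usable as a binder; has spelt, so not kosher-for-Passover (and 1 more) — reject
E: has rice flour, so not paleo — reject
F: has barley, so not kosher-for-Passover; has barley, so not paleo — reject
G: has barley, so not kosher-for-Passover; has barley, so not paleo — reject
H: has rye, so not kosher-for-Passover; has rye, so not paleo — out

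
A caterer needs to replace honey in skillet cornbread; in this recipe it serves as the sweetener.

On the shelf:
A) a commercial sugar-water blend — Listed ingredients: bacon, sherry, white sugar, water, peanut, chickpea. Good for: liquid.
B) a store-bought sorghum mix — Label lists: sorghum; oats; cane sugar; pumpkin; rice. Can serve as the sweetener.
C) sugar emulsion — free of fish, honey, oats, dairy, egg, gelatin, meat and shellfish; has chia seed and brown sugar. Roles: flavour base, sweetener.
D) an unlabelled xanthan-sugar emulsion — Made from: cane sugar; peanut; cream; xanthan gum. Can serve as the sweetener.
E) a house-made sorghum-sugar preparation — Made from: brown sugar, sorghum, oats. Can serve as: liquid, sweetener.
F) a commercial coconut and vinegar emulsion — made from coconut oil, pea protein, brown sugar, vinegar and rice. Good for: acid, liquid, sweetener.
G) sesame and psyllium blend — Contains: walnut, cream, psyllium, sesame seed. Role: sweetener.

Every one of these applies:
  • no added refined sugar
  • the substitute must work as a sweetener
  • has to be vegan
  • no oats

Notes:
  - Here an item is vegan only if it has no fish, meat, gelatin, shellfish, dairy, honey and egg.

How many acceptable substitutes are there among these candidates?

0

A: not usable as a sweetener; has bacon, so not vegan (and 1 more) — reject
B: has oats, so not oat-free; has cane sugar, so not no-added-sugar — reject
C: has brown sugar, so not no-added-sugar — reject
D: has cream, so not vegan; has cane sugar, so not no-added-sugar — out
E: has oats, so not oat-free; has brown sugar, so not no-added-sugar — out
F: has brown sugar, so not no-added-sugar — no
G: has cream, so not vegan — reject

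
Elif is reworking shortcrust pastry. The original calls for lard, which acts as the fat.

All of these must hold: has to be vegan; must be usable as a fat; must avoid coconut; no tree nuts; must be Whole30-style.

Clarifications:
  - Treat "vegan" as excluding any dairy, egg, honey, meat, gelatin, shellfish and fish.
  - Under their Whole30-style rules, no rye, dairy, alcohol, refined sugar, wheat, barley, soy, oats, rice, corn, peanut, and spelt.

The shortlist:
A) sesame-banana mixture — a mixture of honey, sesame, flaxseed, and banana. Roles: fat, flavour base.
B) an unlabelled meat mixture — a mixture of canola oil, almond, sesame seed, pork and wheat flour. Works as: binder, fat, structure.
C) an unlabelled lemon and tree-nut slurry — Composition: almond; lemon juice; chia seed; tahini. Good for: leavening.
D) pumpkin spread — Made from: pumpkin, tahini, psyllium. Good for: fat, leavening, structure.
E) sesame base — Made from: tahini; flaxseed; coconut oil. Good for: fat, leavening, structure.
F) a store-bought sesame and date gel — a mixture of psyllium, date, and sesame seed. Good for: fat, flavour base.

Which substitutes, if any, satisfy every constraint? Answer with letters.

D, F

A: has honey, so not vegan — no
B: has pork, so not vegan; has wheat flour, so not Whole30-style (and 1 more) — no
C: not usable as a fat; has almond, so not tree-nut-free — out
D: all constraints satisfied — keep
E: has coconut oil, so not coconut-free — no
F: only sesame seed, date and psyllium; none excluded — valid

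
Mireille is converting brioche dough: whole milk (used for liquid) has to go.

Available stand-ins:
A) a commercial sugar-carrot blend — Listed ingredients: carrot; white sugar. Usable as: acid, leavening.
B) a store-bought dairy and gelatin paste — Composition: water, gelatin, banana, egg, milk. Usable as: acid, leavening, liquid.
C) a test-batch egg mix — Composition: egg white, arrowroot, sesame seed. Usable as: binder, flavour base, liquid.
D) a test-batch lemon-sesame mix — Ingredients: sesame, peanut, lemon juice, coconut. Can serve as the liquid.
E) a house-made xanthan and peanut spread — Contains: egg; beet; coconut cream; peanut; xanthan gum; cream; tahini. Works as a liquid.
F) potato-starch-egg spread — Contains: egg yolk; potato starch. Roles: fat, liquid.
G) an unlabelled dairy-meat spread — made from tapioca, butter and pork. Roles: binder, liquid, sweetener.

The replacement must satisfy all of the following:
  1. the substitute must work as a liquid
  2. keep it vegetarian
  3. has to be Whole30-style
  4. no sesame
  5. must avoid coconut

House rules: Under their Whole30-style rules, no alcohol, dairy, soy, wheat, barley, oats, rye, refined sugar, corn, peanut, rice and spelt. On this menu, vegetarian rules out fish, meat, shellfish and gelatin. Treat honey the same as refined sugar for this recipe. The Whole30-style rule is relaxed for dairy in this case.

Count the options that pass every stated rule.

1

A: not usable as a liquid; has white sugar, so not Whole30-style — out
B: has gelatin, so not vegetarian — reject
C: has sesame seed, so not sesame-free — no
D: has peanut, so not Whole30-style; has sesame, so not sesame-free (and 1 more) — reject
E: has peanut, so not Whole30-style; has tahini, so not sesame-free (and 1 more) — out
F: nothing on the exclusion list — valid
G: has pork, so not vegetarian — no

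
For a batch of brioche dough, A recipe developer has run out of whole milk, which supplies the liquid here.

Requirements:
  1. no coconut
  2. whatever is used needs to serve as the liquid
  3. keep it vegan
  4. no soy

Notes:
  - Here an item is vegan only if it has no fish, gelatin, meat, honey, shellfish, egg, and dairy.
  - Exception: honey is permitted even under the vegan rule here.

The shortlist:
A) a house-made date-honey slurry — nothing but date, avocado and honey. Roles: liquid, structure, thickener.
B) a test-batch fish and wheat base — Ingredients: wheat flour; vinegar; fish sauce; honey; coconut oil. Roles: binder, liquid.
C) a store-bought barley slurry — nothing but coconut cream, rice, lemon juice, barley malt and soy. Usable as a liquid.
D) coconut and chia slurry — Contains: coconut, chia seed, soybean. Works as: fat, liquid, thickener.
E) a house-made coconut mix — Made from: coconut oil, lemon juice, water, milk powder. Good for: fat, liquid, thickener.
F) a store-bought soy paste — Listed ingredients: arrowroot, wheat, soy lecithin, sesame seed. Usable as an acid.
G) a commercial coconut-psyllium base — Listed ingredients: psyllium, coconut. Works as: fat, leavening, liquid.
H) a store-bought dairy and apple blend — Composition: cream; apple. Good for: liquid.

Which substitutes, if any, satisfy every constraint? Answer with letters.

A: honey is permitted under the vegan carve-out; nothing else excluded — keep
B: has fish sauce, so not vegan; has coconut oil, so not coconut-free — no
C: has soy, so not soy-free; has coconut cream, so not coconut-free — out
D: has soybean, so not soy-free; has coconut, so not coconut-free — reject
E: has milk powder, so not vegan; has coconut oil, so not coconut-free — out
F: not usable as a liquid; has soy lecithin, so not soy-free — out
G: has coconut, so not coconut-free — no
H: has cream, so not vegan — reject

A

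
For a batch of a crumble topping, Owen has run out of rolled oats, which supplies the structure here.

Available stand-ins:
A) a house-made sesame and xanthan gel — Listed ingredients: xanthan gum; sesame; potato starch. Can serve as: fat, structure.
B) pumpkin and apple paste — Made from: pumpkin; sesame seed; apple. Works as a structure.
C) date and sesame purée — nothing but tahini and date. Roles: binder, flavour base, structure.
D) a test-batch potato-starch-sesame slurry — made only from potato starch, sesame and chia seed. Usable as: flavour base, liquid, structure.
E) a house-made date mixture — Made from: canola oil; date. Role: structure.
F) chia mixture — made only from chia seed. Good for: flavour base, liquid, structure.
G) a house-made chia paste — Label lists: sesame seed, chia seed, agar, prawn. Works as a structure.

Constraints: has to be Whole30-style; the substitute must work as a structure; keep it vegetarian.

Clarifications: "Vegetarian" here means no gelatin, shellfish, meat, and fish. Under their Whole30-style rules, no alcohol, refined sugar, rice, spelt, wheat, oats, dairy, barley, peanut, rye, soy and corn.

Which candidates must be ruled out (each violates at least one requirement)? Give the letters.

G

A: only sesame, xanthan gum and potato starch; none excluded — valid
B: all constraints satisfied — OK
C: nothing on the exclusion list — keep
D: only sesame, chia seed and potato starch; none excluded — OK
E: all constraints satisfied — valid
F: all constraints satisfied — keep
G: has prawn, so not vegetarian — no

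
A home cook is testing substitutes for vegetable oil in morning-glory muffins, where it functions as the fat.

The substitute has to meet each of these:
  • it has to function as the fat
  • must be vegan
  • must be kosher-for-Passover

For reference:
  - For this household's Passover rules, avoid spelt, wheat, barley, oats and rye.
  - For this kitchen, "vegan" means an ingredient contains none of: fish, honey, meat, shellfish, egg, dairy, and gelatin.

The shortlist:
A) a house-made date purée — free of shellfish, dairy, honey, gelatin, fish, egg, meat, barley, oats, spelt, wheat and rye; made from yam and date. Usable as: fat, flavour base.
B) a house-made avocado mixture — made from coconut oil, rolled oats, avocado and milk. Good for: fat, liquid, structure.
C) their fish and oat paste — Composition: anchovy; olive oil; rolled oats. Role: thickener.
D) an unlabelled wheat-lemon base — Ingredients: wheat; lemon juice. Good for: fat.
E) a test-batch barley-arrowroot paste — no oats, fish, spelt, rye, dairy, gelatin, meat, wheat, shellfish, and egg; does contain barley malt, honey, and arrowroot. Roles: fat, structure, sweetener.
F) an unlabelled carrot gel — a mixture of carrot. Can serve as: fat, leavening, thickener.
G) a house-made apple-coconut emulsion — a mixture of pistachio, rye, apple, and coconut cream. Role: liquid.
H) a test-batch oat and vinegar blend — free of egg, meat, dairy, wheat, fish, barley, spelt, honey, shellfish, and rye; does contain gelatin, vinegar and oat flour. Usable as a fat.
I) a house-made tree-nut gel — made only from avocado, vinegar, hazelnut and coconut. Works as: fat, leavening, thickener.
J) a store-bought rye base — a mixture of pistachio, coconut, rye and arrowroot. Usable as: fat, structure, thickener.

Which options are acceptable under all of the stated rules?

A: nothing on the exclusion list — keep
B: has rolled oats, so not kosher-for-Passover; has milk, so not vegan — out
C: not usable as a fat; has rolled oats, so not kosher-for-Passover (and 1 more) — out
D: has wheat, so not kosher-for-Passover — out
E: has barley malt, so not kosher-for-Passover; has honey, so not vegan — no
F: only carrot; none excluded — valid
G: not usable as a fat; has rye, so not kosher-for-Passover — out
H: has oat flour, so not kosher-for-Passover; has gelatin, so not vegan — out
I: kosher-for-Passover, vegan — OK
J: has rye, so not kosher-for-Passover — out

A, F, I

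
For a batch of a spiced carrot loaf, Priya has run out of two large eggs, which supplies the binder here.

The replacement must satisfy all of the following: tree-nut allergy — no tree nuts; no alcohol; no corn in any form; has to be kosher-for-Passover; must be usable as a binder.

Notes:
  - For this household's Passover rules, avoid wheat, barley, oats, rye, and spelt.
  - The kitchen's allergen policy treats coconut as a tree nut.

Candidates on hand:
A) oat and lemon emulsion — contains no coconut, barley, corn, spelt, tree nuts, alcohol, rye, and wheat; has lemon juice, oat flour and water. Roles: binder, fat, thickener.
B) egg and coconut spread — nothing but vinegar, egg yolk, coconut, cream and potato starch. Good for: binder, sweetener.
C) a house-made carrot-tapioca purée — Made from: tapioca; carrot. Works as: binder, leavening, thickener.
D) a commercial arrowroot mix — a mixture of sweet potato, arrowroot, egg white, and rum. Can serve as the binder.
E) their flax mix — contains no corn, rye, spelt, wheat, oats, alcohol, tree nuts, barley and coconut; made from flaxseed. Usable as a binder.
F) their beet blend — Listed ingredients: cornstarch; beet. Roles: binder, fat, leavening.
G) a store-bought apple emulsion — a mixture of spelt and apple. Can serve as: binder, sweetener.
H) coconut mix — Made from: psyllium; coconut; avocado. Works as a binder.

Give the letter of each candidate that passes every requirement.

C, E

A: has oat flour, so not kosher-for-Passover — out
B: has coconut, so not tree-nut-free — no
C: only tapioca and carrot; none excluded — keep
D: has rum, so not alcohol-free — no
E: works as a binder, tree-nut-free, no corn — keep
F: has cornstarch, so not corn-free — out
G: has spelt, so not kosher-for-Passover — no
H: has coconut, so not tree-nut-free — out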